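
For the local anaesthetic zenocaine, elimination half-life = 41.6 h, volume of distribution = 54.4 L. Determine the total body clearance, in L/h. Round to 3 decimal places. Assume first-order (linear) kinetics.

k = ln2 / t½ = 0.693147 / 41.6 = 0.01666 h⁻¹
CL = k × Vd = 0.01666 × 54.4 = 0.9063 L/h

0.906 L/h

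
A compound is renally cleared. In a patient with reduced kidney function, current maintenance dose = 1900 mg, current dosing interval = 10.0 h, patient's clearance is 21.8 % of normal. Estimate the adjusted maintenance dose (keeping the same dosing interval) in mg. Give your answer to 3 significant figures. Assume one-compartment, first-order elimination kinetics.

To keep the same average steady-state level, dosing rate must scale with clearance.
CL ratio = 21.8 / 100 = 0.2180
New dose (same interval) = 1900 × 0.2180 = 414.2 mg

414 mg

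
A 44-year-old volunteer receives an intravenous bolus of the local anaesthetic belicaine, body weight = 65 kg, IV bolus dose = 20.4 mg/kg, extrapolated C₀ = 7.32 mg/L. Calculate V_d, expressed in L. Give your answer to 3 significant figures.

Dose = 20.4 × 65 = 1326 mg
Vd = Dose / C₀ = 1326 / 7.32 = 181.1 L

181 L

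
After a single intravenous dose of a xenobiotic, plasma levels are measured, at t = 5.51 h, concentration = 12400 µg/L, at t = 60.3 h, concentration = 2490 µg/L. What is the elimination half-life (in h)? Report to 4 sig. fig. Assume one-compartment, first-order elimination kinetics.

23.66 h

k = ln(C₁/C₂) / (t₂ − t₁) = ln(12400/2490) / (60.3 − 5.51)
  = 1.605 / 54.79 = 0.02929 h⁻¹
t½ = ln2 / k = 0.693147 / 0.02929 = 23.66 h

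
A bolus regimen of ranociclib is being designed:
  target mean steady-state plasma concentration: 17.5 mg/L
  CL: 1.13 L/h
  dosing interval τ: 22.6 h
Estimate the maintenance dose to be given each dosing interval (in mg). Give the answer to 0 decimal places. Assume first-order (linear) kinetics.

447 mg

At steady state, Dose/τ = Css × CL.
Dose = Css × CL × τ = 17.5 × 1.130 × 22.6 = 446.9 mg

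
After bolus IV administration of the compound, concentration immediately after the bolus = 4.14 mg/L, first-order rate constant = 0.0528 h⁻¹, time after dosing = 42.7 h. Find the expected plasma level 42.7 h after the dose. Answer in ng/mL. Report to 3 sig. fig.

C = C₀ · e^(−k·t) = 4.140 × e^(−0.05280 × 42.7)
  = 4.140 × 0.1049 = 0.4343 mg/L
Convert: 0.4343 mg/L × 1000 = 434.3 ng/mL

434 ng/mL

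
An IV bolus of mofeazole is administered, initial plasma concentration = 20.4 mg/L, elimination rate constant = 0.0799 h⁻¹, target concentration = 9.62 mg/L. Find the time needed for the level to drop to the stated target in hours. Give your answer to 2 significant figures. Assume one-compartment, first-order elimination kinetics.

9.4 h

t = ln(C₀ / C) / k = ln(20.40 / 9.62) / 0.07990
  = ln(2.121) / 0.07990 = 0.7519 / 0.07990 = 9.411 h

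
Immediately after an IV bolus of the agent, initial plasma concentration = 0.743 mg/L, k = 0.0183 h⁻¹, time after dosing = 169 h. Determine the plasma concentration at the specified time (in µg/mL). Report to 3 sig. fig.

C = C₀ · e^(−k·t) = 0.7430 × e^(−0.01830 × 169)
  = 0.7430 × 0.04538 = 0.03372 mg/L
(0.03372 mg/L = 0.03372 µg/mL)

0.0337 µg/mL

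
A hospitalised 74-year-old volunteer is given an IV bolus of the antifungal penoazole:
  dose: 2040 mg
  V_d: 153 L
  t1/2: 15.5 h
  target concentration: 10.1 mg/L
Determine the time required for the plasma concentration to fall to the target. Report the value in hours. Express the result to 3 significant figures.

C₀ = Dose / Vd = 2040 / 153 = 13.33 mg/L
k = ln2 / t½ = 0.693147 / 15.5 = 0.04472 h⁻¹
t = ln(C₀ / C) / k = ln(13.33 / 10.1) / 0.04472
  = ln(1.320) / 0.04472 = 0.2776 / 0.04472 = 6.208 h

6.21 h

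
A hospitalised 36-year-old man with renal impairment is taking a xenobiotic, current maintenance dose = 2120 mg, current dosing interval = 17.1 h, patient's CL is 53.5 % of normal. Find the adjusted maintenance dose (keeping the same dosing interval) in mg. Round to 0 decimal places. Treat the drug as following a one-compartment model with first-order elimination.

To keep the same average steady-state level, dosing rate must scale with clearance.
CL ratio = 53.5 / 100 = 0.5350
New dose (same interval) = 2120 × 0.5350 = 1134 mg

1134 mg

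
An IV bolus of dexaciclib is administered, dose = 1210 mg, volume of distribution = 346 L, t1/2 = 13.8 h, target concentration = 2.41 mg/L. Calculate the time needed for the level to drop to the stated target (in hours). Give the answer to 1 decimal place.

C₀ = Dose / Vd = 1210 / 346 = 3.497 mg/L
k = ln2 / t½ = 0.693147 / 13.8 = 0.05023 h⁻¹
t = ln(C₀ / C) / k = ln(3.497 / 2.41) / 0.05023
  = ln(1.451) / 0.05023 = 0.3723 / 0.05023 = 7.412 h

7.4 h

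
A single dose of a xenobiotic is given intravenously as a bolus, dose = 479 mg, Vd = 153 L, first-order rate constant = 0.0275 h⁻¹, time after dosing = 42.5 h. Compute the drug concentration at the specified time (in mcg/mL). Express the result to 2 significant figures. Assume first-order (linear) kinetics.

C₀ = Dose / Vd = 479.0 / 153 = 3.131 mg/L
C = C₀ · e^(−k·t) = 3.131 × e^(−0.02750 × 42.5)
  = 3.131 × 0.3108 = 0.9731 mg/L
(0.9731 mg/L = 0.9731 mcg/mL)

0.97 mcg/mL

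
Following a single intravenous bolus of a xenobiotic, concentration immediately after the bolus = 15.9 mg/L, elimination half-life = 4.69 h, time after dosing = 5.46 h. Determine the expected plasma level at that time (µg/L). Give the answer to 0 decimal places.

7095 µg/L

k = ln2 / t½ = 0.693147 / 4.69 = 0.1478 h⁻¹
C = C₀ · e^(−k·t) = 15.90 × e^(−0.1478 × 5.46)
  = 15.90 × 0.4462 = 7.095 mg/L
Convert: 7.095 mg/L × 1000 = 7095 µg/L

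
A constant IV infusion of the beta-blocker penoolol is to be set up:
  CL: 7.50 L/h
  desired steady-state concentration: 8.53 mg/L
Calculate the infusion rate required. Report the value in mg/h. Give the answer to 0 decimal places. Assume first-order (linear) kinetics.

64 mg/h

At steady state, infusion rate R₀ = Css × CL = 8.53 × 7.500 = 63.98 mg/h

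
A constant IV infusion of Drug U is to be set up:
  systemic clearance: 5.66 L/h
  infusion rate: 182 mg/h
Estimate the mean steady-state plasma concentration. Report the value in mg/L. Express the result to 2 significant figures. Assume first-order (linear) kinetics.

At steady state Css = R₀ / CL = 182 / 5.660 = 32.16 mg/L

32 mg/L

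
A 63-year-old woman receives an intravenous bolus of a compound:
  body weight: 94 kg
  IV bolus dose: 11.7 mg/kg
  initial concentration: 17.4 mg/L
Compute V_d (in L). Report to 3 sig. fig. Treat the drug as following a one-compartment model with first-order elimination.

63.2 L

Dose = 11.7 × 94 = 1100 mg
Vd = Dose / C₀ = 1100 / 17.4 = 63.22 L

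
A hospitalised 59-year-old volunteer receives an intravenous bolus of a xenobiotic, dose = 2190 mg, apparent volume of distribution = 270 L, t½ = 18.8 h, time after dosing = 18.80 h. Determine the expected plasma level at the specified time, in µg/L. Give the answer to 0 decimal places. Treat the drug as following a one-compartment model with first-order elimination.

4056 µg/L

C₀ = Dose / Vd = 2190 / 270 = 8.111 mg/L
k = ln2 / t½ = 0.693147 / 18.8 = 0.03687 h⁻¹
t / t½ = 18.80 / 18.8 = 1 half-lives
C = C₀ × (1/2)^1 = 8.111 × 0.5000 = 4.056 mg/L
Convert: 4.056 mg/L × 1000 = 4056 µg/L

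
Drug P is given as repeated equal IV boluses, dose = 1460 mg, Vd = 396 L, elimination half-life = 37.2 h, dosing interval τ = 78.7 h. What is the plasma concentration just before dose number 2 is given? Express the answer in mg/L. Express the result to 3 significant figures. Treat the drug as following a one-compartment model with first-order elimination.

C₀ per dose = Dose / Vd = 1460 / 396 = 3.687 mg/L
k = ln2 / t½ = 0.693147 / 37.2 = 0.01863 h⁻¹
Fraction remaining after one interval: r = e^(−kτ) = e^(−0.01863 × 78.7) = 0.2308
Before dose 2, 1 dose has been given (aged 1τ).
C_trough = C₀ × r = 3.687 × 0.2308 = 0.8510 mg/L

0.851 mg/L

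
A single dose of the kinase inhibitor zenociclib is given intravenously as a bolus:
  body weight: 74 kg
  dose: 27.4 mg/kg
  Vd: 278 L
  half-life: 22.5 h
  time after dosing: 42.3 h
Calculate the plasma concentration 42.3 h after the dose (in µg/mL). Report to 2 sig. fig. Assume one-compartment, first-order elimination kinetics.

2.0 µg/mL

Total dose = 27.4 × 74 = 2028 mg
C₀ = Dose / Vd = 2028 / 278 = 7.295 mg/L
k = ln2 / t½ = 0.693147 / 22.5 = 0.03081 h⁻¹
C = C₀ · e^(−k·t) = 7.295 × e^(−0.03081 × 42.3)
  = 7.295 × 0.2716 = 1.981 mg/L
(1.981 mg/L = 1.981 µg/mL)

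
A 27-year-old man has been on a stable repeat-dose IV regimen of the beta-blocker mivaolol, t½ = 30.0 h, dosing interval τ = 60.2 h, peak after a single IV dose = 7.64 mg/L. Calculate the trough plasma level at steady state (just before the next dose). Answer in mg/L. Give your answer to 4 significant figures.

k = ln2 / t½ = 0.693147 / 30.0 = 0.02310 h⁻¹
e^(−kτ) = e^(−0.02310 × 60.2) = 0.2489
Accumulation ratio R = 1 / (1 − e^(−kτ)) = 1 / (1 − 0.2489) = 1.331
Steady-state trough = C₀ × R × e^(−kτ) = 7.64 × 1.331 × 0.2489 = 2.531 mg/L

2.531 mg/L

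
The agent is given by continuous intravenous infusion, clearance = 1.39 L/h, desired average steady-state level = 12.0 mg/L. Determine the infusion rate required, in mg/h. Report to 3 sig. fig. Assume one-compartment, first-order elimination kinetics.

16.7 mg/h

At steady state, infusion rate R₀ = Css × CL = 12.0 × 1.390 = 16.68 mg/h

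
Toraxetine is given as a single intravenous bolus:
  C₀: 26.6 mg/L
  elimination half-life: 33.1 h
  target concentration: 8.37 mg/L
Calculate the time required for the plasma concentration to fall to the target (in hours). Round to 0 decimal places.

55 h

k = ln2 / t½ = 0.693147 / 33.1 = 0.02094 h⁻¹
t = ln(C₀ / C) / k = ln(26.60 / 8.37) / 0.02094
  = ln(3.178) / 0.02094 = 1.156 / 0.02094 = 55.21 h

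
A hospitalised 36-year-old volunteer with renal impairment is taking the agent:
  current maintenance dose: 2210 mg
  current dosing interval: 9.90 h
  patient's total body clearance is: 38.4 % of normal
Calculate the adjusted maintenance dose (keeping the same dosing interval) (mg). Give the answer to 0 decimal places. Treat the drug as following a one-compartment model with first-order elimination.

849 mg

To keep the same average steady-state level, dosing rate must scale with clearance.
CL ratio = 38.4 / 100 = 0.3840
New dose (same interval) = 2210 × 0.3840 = 848.6 mg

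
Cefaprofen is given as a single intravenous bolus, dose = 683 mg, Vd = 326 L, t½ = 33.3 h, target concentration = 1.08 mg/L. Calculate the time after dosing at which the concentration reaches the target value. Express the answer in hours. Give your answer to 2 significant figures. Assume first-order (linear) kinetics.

32 h

C₀ = Dose / Vd = 683.0 / 326 = 2.095 mg/L
k = ln2 / t½ = 0.693147 / 33.3 = 0.02082 h⁻¹
t = ln(C₀ / C) / k = ln(2.095 / 1.08) / 0.02082
  = ln(1.940) / 0.02082 = 0.6627 / 0.02082 = 31.83 h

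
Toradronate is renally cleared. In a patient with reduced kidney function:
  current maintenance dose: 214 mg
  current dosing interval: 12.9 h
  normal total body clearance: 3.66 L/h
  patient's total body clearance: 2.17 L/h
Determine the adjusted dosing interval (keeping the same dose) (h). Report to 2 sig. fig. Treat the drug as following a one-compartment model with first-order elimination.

To keep the same average steady-state level, dosing rate must scale with clearance.
CL ratio = 2.17 / 3.66 = 0.5929
New interval (same dose) = 12.9 / 0.5929 = 21.76 h

22 h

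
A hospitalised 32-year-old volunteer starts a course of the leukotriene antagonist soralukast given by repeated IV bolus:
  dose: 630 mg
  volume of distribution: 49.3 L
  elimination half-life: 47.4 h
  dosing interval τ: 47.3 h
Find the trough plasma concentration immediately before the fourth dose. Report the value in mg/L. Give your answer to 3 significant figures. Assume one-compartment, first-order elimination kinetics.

C₀ per dose = Dose / Vd = 630 / 49.3 = 12.78 mg/L
k = ln2 / t½ = 0.693147 / 47.4 = 0.01462 h⁻¹
Fraction remaining after one interval: r = e^(−kτ) = e^(−0.01462 × 47.3) = 0.5008
Before dose 4, 3 doses have been given (aged 1τ, 2τ, 3τ).
C_trough = C₀ × (r + r² + … + r^3) = C₀ × r(1−r^3)/(1−r)
        = 12.78 × 0.5008 × (1 − 0.1256) / (1 − 0.5008) = 11.21 mg/L

11.2 mg/L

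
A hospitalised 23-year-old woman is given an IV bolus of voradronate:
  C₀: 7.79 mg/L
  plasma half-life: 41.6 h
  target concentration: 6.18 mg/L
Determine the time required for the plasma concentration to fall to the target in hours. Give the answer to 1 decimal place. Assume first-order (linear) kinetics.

13.9 h

k = ln2 / t½ = 0.693147 / 41.6 = 0.01666 h⁻¹
t = ln(C₀ / C) / k = ln(7.790 / 6.18) / 0.01666
  = ln(1.261) / 0.01666 = 0.2319 / 0.01666 = 13.92 h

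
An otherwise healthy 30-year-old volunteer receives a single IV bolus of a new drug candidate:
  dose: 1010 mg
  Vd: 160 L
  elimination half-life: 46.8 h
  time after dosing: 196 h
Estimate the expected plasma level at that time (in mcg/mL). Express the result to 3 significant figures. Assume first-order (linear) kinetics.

0.346 mcg/mL

C₀ = Dose / Vd = 1010 / 160 = 6.313 mg/L
k = ln2 / t½ = 0.693147 / 46.8 = 0.01481 h⁻¹
C = C₀ · e^(−k·t) = 6.313 × e^(−0.01481 × 196)
  = 6.313 × 0.05487 = 0.3464 mg/L
(0.3464 mg/L = 0.3464 mcg/mL)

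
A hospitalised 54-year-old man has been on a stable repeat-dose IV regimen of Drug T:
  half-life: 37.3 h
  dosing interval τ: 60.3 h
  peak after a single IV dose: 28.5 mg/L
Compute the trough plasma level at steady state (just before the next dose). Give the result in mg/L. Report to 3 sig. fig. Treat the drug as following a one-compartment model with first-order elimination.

k = ln2 / t½ = 0.693147 / 37.3 = 0.01858 h⁻¹
e^(−kτ) = e^(−0.01858 × 60.3) = 0.3262
Accumulation ratio R = 1 / (1 − e^(−kτ)) = 1 / (1 − 0.3262) = 1.484
Steady-state trough = C₀ × R × e^(−kτ) = 28.5 × 1.484 × 0.3262 = 13.80 mg/L

13.8 mg/L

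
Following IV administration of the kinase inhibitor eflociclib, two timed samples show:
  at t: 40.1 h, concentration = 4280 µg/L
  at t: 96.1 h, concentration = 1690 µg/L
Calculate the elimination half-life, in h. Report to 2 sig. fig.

k = ln(C₁/C₂) / (t₂ − t₁) = ln(4280/1690) / (96.1 − 40.1)
  = 0.9292 / 56.00 = 0.01659 h⁻¹
t½ = ln2 / k = 0.693147 / 0.01659 = 41.78 h

42 h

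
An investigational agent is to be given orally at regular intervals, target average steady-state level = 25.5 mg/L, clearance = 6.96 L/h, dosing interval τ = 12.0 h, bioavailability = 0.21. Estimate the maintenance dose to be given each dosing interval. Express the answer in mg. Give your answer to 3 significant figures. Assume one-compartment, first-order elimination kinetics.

10100 mg

At steady state, F × (Dose/τ) = Css × CL.
Dose = Css × CL × τ / F = 25.5 × 6.960 × 12.0 / 0.21 = 10140 mg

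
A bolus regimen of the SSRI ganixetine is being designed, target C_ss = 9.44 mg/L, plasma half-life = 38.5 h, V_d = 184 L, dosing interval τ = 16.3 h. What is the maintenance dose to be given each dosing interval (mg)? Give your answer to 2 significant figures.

k = ln2 / t½ = 0.693147 / 38.5 = 0.01800 h⁻¹
CL = k × Vd = 0.01800 × 184 = 3.312 L/h
At steady state, Dose/τ = Css × CL.
Dose = Css × CL × τ = 9.44 × 3.312 × 16.3 = 509.6 mg

510 mg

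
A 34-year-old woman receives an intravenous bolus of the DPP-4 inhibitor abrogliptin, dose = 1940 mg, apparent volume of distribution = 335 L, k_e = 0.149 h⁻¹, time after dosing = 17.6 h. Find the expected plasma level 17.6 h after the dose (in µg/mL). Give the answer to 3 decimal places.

0.421 µg/mL

C₀ = Dose / Vd = 1940 / 335 = 5.791 mg/L
C = C₀ · e^(−k·t) = 5.791 × e^(−0.1490 × 17.6)
  = 5.791 × 0.07263 = 0.4206 mg/L
(0.4206 mg/L = 0.4206 µg/mL)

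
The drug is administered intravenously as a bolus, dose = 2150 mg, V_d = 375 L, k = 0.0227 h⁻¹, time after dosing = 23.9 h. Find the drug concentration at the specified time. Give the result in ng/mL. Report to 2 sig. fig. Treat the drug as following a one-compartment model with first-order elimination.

C₀ = Dose / Vd = 2150 / 375 = 5.733 mg/L
C = C₀ · e^(−k·t) = 5.733 × e^(−0.02270 × 23.9)
  = 5.733 × 0.5813 = 3.333 mg/L
Convert: 3.333 mg/L × 1000 = 3333 ng/mL

3300 ng/mL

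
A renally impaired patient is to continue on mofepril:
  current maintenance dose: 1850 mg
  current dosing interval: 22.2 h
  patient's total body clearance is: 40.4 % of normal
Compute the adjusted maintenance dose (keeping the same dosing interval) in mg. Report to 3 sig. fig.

747 mg

To keep the same average steady-state level, dosing rate must scale with clearance.
CL ratio = 40.4 / 100 = 0.4040
New dose (same interval) = 1850 × 0.4040 = 747.4 mg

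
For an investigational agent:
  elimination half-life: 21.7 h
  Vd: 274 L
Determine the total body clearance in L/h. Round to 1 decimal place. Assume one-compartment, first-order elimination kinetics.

8.8 L/h

k = ln2 / t½ = 0.693147 / 21.7 = 0.03194 h⁻¹
CL = k × Vd = 0.03194 × 274 = 8.752 L/h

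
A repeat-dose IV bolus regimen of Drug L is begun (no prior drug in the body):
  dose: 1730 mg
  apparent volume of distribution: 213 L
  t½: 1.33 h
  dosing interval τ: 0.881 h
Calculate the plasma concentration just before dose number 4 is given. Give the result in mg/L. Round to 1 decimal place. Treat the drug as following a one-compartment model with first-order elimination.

10.4 mg/L

C₀ per dose = Dose / Vd = 1730 / 213 = 8.122 mg/L
k = ln2 / t½ = 0.693147 / 1.33 = 0.5212 h⁻¹
Fraction remaining after one interval: r = e^(−kτ) = e^(−0.5212 × 0.881) = 0.6318
Before dose 4, 3 doses have been given (aged 1τ, 2τ, 3τ).
C_trough = C₀ × (r + r² + … + r^3) = C₀ × r(1−r^3)/(1−r)
        = 8.122 × 0.6318 × (1 − 0.2522) / (1 − 0.6318) = 10.42 mg/L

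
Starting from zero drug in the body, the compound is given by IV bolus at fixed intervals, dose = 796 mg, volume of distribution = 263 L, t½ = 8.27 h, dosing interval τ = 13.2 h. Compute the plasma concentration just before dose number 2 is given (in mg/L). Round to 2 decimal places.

C₀ per dose = Dose / Vd = 796 / 263 = 3.027 mg/L
k = ln2 / t½ = 0.693147 / 8.27 = 0.08381 h⁻¹
Fraction remaining after one interval: r = e^(−kτ) = e^(−0.08381 × 13.2) = 0.3308
Before dose 2, 1 dose has been given (aged 1τ).
C_trough = C₀ × r = 3.027 × 0.3308 = 1.001 mg/L

1.00 mg/L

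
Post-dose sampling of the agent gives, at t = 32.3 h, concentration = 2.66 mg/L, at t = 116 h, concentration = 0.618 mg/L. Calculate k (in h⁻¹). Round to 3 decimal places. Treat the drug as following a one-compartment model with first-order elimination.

k = ln(C₁/C₂) / (t₂ − t₁) = ln(2.66/0.618) / (116 − 32.3)
  = 1.460 / 83.70 = 0.01744 h⁻¹

0.017 h⁻¹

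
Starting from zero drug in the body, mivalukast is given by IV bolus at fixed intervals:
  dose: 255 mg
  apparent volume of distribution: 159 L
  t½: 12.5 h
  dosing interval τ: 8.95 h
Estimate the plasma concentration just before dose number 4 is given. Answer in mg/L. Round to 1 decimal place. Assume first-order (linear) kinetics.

C₀ per dose = Dose / Vd = 255 / 159 = 1.604 mg/L
k = ln2 / t½ = 0.693147 / 12.5 = 0.05545 h⁻¹
Fraction remaining after one interval: r = e^(−kτ) = e^(−0.05545 × 8.95) = 0.6088
Before dose 4, 3 doses have been given (aged 1τ, 2τ, 3τ).
C_trough = C₀ × (r + r² + … + r^3) = C₀ × r(1−r^3)/(1−r)
        = 1.604 × 0.6088 × (1 − 0.2256) / (1 − 0.6088) = 1.933 mg/L

1.9 mg/L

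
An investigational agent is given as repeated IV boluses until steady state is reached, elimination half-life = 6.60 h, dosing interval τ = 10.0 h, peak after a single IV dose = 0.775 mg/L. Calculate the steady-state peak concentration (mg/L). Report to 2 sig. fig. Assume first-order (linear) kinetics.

k = ln2 / t½ = 0.693147 / 6.60 = 0.1050 h⁻¹
e^(−kτ) = e^(−0.1050 × 10.0) = 0.3499
Accumulation ratio R = 1 / (1 − e^(−kτ)) = 1 / (1 − 0.3499) = 1.538
Steady-state peak = C₀ × R = 0.775 × 1.538 = 1.192 mg/L

1.2 mg/L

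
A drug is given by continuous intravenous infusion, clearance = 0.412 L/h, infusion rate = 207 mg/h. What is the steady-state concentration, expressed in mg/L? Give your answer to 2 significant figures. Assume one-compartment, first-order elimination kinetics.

At steady state Css = R₀ / CL = 207 / 0.4120 = 502.4 mg/L

500 mg/L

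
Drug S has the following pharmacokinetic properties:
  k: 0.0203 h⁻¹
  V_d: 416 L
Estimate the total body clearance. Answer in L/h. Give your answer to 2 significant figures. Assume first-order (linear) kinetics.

8.4 L/h

CL = k × Vd = 0.0203 × 416 = 8.445 L/h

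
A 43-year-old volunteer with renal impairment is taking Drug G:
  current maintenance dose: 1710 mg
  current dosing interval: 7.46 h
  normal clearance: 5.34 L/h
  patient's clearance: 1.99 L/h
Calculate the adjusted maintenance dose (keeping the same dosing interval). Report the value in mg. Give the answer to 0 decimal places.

To keep the same average steady-state level, dosing rate must scale with clearance.
CL ratio = 1.99 / 5.34 = 0.3727
New dose (same interval) = 1710 × 0.3727 = 637.3 mg

637 mg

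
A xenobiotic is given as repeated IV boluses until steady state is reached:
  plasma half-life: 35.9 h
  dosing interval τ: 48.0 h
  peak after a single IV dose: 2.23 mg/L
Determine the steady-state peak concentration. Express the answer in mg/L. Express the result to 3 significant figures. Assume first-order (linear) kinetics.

k = ln2 / t½ = 0.693147 / 35.9 = 0.01931 h⁻¹
e^(−kτ) = e^(−0.01931 × 48.0) = 0.3958
Accumulation ratio R = 1 / (1 − e^(−kτ)) = 1 / (1 − 0.3958) = 1.655
Steady-state peak = C₀ × R = 2.23 × 1.655 = 3.691 mg/L

3.69 mg/L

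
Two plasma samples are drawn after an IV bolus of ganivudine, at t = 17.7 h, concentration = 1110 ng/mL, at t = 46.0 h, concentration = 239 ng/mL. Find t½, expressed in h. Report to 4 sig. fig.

12.77 h

k = ln(C₁/C₂) / (t₂ − t₁) = ln(1110/239) / (46.0 − 17.7)
  = 1.536 / 28.30 = 0.05428 h⁻¹
t½ = ln2 / k = 0.693147 / 0.05428 = 12.77 h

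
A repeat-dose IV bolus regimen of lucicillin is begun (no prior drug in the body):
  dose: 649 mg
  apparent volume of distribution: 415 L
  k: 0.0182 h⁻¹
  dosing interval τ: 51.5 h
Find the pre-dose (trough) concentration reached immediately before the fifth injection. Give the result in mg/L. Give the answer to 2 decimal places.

0.98 mg/L

C₀ per dose = Dose / Vd = 649 / 415 = 1.564 mg/L
Fraction remaining after one interval: r = e^(−kτ) = e^(−0.01820 × 51.5) = 0.3917
Before dose 5, 4 doses have been given (aged 1τ, 2τ, 3τ, 4τ).
C_trough = C₀ × (r + r² + … + r^4) = C₀ × r(1−r^4)/(1−r)
        = 1.564 × 0.3917 × (1 − 0.02354) / (1 − 0.3917) = 0.9834 mg/L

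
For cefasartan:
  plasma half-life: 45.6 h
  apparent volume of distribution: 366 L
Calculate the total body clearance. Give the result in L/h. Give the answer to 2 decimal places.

5.56 L/h

k = ln2 / t½ = 0.693147 / 45.6 = 0.01520 h⁻¹
CL = k × Vd = 0.01520 × 366 = 5.563 L/h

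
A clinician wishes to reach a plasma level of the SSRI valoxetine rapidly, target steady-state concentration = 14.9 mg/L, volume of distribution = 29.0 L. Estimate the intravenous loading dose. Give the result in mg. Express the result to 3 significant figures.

432 mg

LD = Css × Vd = 14.9 × 29.0 = 432.1 mg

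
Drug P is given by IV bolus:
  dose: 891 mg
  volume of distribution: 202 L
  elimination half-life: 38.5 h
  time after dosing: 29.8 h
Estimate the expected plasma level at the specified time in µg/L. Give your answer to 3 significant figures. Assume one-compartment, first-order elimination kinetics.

2580 µg/L

C₀ = Dose / Vd = 891.0 / 202 = 4.411 mg/L
k = ln2 / t½ = 0.693147 / 38.5 = 0.01800 h⁻¹
C = C₀ · e^(−k·t) = 4.411 × e^(−0.01800 × 29.8)
  = 4.411 × 0.5848 = 2.580 mg/L
Convert: 2.580 mg/L × 1000 = 2580 µg/L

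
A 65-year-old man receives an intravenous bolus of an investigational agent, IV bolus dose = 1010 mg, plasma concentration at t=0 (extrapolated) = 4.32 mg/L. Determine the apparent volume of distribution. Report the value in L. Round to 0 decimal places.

Vd = Dose / C₀ = 1010 / 4.32 = 233.8 L

234 L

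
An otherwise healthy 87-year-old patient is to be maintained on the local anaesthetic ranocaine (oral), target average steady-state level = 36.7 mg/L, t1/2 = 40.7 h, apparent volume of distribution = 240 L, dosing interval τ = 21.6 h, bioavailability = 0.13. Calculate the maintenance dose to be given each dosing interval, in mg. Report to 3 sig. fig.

k = ln2 / t½ = 0.693147 / 40.7 = 0.01703 h⁻¹
CL = k × Vd = 0.01703 × 240 = 4.087 L/h
At steady state, F × (Dose/τ) = Css × CL.
Dose = Css × CL × τ / F = 36.7 × 4.087 × 21.6 / 0.13 = 24920 mg

24900 mg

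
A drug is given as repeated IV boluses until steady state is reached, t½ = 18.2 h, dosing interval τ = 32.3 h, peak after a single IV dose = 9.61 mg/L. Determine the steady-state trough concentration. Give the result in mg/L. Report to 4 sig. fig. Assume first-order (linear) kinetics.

3.968 mg/L

k = ln2 / t½ = 0.693147 / 18.2 = 0.03809 h⁻¹
e^(−kτ) = e^(−0.03809 × 32.3) = 0.2922
Accumulation ratio R = 1 / (1 − e^(−kτ)) = 1 / (1 − 0.2922) = 1.413
Steady-state trough = C₀ × R × e^(−kτ) = 9.61 × 1.413 × 0.2922 = 3.968 mg/L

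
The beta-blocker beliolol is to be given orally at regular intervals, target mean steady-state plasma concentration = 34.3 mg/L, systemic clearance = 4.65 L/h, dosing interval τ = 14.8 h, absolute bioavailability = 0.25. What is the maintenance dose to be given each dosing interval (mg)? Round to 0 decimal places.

At steady state, F × (Dose/τ) = Css × CL.
Dose = Css × CL × τ / F = 34.3 × 4.650 × 14.8 / 0.25 = 9442 mg

9442 mg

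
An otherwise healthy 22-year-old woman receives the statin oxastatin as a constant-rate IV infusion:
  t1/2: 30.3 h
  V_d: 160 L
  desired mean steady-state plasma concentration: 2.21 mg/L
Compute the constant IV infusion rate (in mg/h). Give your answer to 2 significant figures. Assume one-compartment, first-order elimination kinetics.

8.1 mg/h

k = ln2 / t½ = 0.693147 / 30.3 = 0.02288 h⁻¹
CL = k × Vd = 0.02288 × 160 = 3.661 L/h
At steady state, infusion rate R₀ = Css × CL = 2.21 × 3.661 = 8.091 mg/h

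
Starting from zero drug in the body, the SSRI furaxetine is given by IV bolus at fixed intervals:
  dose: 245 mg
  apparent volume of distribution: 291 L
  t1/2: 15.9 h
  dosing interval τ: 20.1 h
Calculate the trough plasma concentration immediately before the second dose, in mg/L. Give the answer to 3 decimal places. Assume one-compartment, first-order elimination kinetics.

0.351 mg/L

C₀ per dose = Dose / Vd = 245 / 291 = 0.8419 mg/L
k = ln2 / t½ = 0.693147 / 15.9 = 0.04359 h⁻¹
Fraction remaining after one interval: r = e^(−kτ) = e^(−0.04359 × 20.1) = 0.4164
Before dose 2, 1 dose has been given (aged 1τ).
C_trough = C₀ × r = 0.8419 × 0.4164 = 0.3506 mg/L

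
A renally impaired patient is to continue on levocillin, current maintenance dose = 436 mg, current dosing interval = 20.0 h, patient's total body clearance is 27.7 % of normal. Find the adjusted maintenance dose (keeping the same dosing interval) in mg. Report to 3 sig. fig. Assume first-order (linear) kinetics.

To keep the same average steady-state level, dosing rate must scale with clearance.
CL ratio = 27.7 / 100 = 0.2770
New dose (same interval) = 436 × 0.2770 = 120.8 mg

121 mg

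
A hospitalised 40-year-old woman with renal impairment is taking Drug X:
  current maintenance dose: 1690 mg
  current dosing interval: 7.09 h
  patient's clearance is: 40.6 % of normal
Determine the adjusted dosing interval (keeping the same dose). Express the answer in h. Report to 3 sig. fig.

To keep the same average steady-state level, dosing rate must scale with clearance.
CL ratio = 40.6 / 100 = 0.4060
New interval (same dose) = 7.09 / 0.4060 = 17.46 h

17.5 h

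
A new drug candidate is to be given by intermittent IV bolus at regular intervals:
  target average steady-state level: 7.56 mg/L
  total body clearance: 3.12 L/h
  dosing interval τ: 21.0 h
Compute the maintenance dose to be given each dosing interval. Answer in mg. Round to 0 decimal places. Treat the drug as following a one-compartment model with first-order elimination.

At steady state, Dose/τ = Css × CL.
Dose = Css × CL × τ = 7.56 × 3.120 × 21.0 = 495.3 mg

495 mg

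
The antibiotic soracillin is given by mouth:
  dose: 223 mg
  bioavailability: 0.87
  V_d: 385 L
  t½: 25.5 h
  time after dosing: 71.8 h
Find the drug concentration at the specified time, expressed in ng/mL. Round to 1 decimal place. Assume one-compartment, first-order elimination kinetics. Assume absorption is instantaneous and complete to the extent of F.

Amount reaching circulation = F × Dose = 0.87 × 223.0 = 194.0 mg
C₀ = F·Dose / Vd = 194.0 / 385 = 0.5039 mg/L
k = ln2 / t½ = 0.693147 / 25.5 = 0.02718 h⁻¹
C = C₀ · e^(−k·t) = 0.5039 × e^(−0.02718 × 71.8)
  = 0.5039 × 0.1421 = 0.07160 mg/L
Convert: 0.07160 mg/L × 1000 = 71.60 ng/mL

71.6 ng/mL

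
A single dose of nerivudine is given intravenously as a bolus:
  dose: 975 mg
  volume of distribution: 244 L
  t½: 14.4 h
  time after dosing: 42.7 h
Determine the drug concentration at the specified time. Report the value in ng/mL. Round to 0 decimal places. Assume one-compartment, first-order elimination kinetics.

C₀ = Dose / Vd = 975.0 / 244 = 3.996 mg/L
k = ln2 / t½ = 0.693147 / 14.4 = 0.04814 h⁻¹
C = C₀ · e^(−k·t) = 3.996 × e^(−0.04814 × 42.7)
  = 3.996 × 0.1280 = 0.5115 mg/L
Convert: 0.5115 mg/L × 1000 = 511.5 ng/mL

512 ng/mL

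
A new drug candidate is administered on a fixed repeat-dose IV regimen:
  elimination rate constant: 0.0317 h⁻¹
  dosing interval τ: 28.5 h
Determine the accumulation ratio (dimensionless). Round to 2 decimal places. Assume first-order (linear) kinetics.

1.68

e^(−kτ) = e^(−0.03170 × 28.5) = 0.4052
Accumulation ratio R = 1 / (1 − e^(−kτ)) = 1 / (1 − 0.4052) = 1.681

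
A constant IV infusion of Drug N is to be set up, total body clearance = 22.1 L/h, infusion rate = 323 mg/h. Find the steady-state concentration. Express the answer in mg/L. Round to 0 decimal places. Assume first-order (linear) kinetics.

At steady state Css = R₀ / CL = 323 / 22.10 = 14.62 mg/L

15 mg/L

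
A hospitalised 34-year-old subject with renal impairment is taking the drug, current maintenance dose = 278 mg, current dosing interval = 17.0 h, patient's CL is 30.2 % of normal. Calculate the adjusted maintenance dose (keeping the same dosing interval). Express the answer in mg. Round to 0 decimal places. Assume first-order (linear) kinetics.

84 mg

To keep the same average steady-state level, dosing rate must scale with clearance.
CL ratio = 30.2 / 100 = 0.3020
New dose (same interval) = 278 × 0.3020 = 83.96 mg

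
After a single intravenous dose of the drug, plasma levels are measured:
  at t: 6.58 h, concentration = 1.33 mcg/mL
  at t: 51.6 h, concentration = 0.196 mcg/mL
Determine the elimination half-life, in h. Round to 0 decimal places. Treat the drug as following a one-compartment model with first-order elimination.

16 h

k = ln(C₁/C₂) / (t₂ − t₁) = ln(1.33/0.196) / (51.6 − 6.58)
  = 1.915 / 45.02 = 0.04254 h⁻¹
t½ = ln2 / k = 0.693147 / 0.04254 = 16.29 h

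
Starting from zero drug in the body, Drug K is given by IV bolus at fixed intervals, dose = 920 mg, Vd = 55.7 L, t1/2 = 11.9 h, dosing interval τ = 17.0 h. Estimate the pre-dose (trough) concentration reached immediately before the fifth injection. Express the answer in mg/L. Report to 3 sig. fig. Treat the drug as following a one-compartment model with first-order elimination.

C₀ per dose = Dose / Vd = 920 / 55.7 = 16.52 mg/L
k = ln2 / t½ = 0.693147 / 11.9 = 0.05825 h⁻¹
Fraction remaining after one interval: r = e^(−kτ) = e^(−0.05825 × 17.0) = 0.3715
Before dose 5, 4 doses have been given (aged 1τ, 2τ, 3τ, 4τ).
C_trough = C₀ × (r + r² + … + r^4) = C₀ × r(1−r^4)/(1−r)
        = 16.52 × 0.3715 × (1 − 0.01905) / (1 − 0.3715) = 9.579 mg/L

9.58 mg/L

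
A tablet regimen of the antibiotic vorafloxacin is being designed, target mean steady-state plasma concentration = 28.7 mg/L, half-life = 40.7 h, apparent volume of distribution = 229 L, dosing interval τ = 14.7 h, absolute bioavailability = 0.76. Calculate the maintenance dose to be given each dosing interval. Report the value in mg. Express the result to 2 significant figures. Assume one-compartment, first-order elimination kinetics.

2200 mg

k = ln2 / t½ = 0.693147 / 40.7 = 0.01703 h⁻¹
CL = k × Vd = 0.01703 × 229 = 3.900 L/h
At steady state, F × (Dose/τ) = Css × CL.
Dose = Css × CL × τ / F = 28.7 × 3.900 × 14.7 / 0.76 = 2165 mg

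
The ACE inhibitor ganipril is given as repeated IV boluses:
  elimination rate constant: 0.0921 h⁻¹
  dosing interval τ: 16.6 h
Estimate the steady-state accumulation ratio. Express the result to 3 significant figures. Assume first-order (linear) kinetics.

1.28

e^(−kτ) = e^(−0.09210 × 16.6) = 0.2168
Accumulation ratio R = 1 / (1 − e^(−kτ)) = 1 / (1 − 0.2168) = 1.277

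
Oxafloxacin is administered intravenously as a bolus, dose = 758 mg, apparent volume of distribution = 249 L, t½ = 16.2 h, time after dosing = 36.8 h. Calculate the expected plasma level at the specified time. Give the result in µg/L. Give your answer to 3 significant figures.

630 µg/L

C₀ = Dose / Vd = 758.0 / 249 = 3.044 mg/L
k = ln2 / t½ = 0.693147 / 16.2 = 0.04279 h⁻¹
C = C₀ · e^(−k·t) = 3.044 × e^(−0.04279 × 36.8)
  = 3.044 × 0.2071 = 0.6304 mg/L
Convert: 0.6304 mg/L × 1000 = 630.4 µg/L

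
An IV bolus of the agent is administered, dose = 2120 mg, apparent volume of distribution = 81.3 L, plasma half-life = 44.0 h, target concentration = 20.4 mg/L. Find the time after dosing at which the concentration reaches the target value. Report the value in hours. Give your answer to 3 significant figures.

C₀ = Dose / Vd = 2120 / 81.3 = 26.08 mg/L
k = ln2 / t½ = 0.693147 / 44.0 = 0.01575 h⁻¹
t = ln(C₀ / C) / k = ln(26.08 / 20.4) / 0.01575
  = ln(1.278) / 0.01575 = 0.2453 / 0.01575 = 15.57 h

15.6 h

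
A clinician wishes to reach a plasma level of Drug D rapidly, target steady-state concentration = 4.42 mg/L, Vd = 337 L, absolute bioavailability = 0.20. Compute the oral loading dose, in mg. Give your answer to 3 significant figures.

LD = Css × Vd / F = 4.42 × 337 / 0.20 = 7448 mg

7450 mg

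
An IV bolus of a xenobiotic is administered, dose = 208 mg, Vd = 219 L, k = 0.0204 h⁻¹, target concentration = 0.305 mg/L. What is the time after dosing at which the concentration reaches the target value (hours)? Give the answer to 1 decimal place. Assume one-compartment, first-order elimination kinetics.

C₀ = Dose / Vd = 208.0 / 219 = 0.9498 mg/L
t = ln(C₀ / C) / k = ln(0.9498 / 0.305) / 0.02040
  = ln(3.114) / 0.02040 = 1.136 / 0.02040 = 55.69 h

55.7 h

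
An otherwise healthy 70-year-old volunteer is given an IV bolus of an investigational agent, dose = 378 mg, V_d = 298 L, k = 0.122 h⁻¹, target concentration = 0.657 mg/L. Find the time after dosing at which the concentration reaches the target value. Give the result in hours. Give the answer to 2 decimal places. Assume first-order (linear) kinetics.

5.39 h

C₀ = Dose / Vd = 378.0 / 298 = 1.268 mg/L
t = ln(C₀ / C) / k = ln(1.268 / 0.657) / 0.1220
  = ln(1.930) / 0.1220 = 0.6575 / 0.1220 = 5.389 h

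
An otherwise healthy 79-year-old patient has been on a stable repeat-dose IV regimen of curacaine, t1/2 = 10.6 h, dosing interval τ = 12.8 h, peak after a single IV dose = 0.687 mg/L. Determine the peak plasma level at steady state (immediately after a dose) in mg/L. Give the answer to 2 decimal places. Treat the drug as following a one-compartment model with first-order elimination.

1.21 mg/L

k = ln2 / t½ = 0.693147 / 10.6 = 0.06539 h⁻¹
e^(−kτ) = e^(−0.06539 × 12.8) = 0.4330
Accumulation ratio R = 1 / (1 − e^(−kτ)) = 1 / (1 − 0.4330) = 1.764
Steady-state peak = C₀ × R = 0.687 × 1.764 = 1.212 mg/L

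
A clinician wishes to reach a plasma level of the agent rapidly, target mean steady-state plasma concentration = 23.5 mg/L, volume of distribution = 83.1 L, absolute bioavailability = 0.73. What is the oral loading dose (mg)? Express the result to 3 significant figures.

LD = Css × Vd / F = 23.5 × 83.1 / 0.73 = 2675 mg

2680 mg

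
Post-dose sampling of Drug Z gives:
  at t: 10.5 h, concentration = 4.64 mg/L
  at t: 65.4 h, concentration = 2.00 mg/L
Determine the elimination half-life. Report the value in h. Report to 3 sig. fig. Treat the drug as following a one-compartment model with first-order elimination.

45.2 h

k = ln(C₁/C₂) / (t₂ − t₁) = ln(4.64/2.00) / (65.4 − 10.5)
  = 0.8416 / 54.90 = 0.01533 h⁻¹
t½ = ln2 / k = 0.693147 / 0.01533 = 45.22 h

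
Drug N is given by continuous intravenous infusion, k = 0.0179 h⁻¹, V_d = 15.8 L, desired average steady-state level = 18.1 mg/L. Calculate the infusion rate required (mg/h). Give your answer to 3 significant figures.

CL = k × Vd = 0.01790 × 15.8 = 0.2828 L/h
At steady state, infusion rate R₀ = Css × CL = 18.1 × 0.2828 = 5.119 mg/h

5.12 mg/h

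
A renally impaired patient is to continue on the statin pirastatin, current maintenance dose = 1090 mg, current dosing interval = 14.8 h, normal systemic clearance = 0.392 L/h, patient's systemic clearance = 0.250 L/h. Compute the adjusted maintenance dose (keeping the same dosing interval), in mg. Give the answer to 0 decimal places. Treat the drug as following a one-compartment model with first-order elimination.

To keep the same average steady-state level, dosing rate must scale with clearance.
CL ratio = 0.250 / 0.392 = 0.6378
New dose (same interval) = 1090 × 0.6378 = 695.2 mg

695 mg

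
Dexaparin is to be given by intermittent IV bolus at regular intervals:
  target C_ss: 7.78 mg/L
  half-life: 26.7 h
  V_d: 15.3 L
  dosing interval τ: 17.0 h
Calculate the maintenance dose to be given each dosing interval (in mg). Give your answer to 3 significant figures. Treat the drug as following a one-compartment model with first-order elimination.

k = ln2 / t½ = 0.693147 / 26.7 = 0.02596 h⁻¹
CL = k × Vd = 0.02596 × 15.3 = 0.3972 L/h
At steady state, Dose/τ = Css × CL.
Dose = Css × CL × τ = 7.78 × 0.3972 × 17.0 = 52.53 mg

52.5 mg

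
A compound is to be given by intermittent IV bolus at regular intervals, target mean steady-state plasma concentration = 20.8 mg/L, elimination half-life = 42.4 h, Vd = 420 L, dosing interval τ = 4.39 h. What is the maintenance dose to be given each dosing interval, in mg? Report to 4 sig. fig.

k = ln2 / t½ = 0.693147 / 42.4 = 0.01635 h⁻¹
CL = k × Vd = 0.01635 × 420 = 6.867 L/h
At steady state, Dose/τ = Css × CL.
Dose = Css × CL × τ = 20.8 × 6.867 × 4.39 = 627.0 mg

627.0 mg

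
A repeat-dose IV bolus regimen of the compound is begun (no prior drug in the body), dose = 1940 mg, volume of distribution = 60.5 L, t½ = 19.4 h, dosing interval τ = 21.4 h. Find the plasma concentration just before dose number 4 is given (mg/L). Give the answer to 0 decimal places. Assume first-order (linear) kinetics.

25 mg/L

C₀ per dose = Dose / Vd = 1940 / 60.5 = 32.07 mg/L
k = ln2 / t½ = 0.693147 / 19.4 = 0.03573 h⁻¹
Fraction remaining after one interval: r = e^(−kτ) = e^(−0.03573 × 21.4) = 0.4655
Before dose 4, 3 doses have been given (aged 1τ, 2τ, 3τ).
C_trough = C₀ × (r + r² + … + r^3) = C₀ × r(1−r^3)/(1−r)
        = 32.07 × 0.4655 × (1 − 0.1009) / (1 − 0.4655) = 25.11 mg/L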